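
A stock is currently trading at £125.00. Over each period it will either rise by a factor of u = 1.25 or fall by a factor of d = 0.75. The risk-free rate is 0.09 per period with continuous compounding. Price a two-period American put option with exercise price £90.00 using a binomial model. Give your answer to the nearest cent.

£1.60

Risk-neutral probability p = (e^0.09 − 0.75)/(1.25 − 0.75) = 0.3442/0.5000 = 0.6883
Terminal stock prices: S_uu = 195.3, S_ud = 117.2, S_dd = 70.31
Terminal payoffs (K − S): max(-105.3, 0) = 0, max(-27.19, 0) = 0, max(19.69, 0) = 19.69
Node u (S = 156.2): continuation = e^(−0.09)·[0.6883·0.0000 + 0.3117·0.0000] = 0.0000; exercise value = 0.0000 ≤ continuation, so V_u = 0.0000
Node d (S = 93.75): continuation = e^(−0.09)·[0.6883·0.0000 + 0.3117·19.6875] = 5.6076; exercise value = 0.0000 ≤ continuation, so V_d = 5.6076
Node 0 (S = 125): continuation = e^(−0.09)·[0.6883·0.0000 + 0.3117·5.6076] = 1.5972; exercise value = 0.0000 ≤ continuation, so V_0 = 1.5972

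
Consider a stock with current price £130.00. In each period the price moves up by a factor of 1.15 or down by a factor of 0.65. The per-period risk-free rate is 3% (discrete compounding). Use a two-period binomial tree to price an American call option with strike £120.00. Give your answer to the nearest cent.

£28.27

Risk-neutral probability p = (1 + 0.03 − 0.65)/(1.15 − 0.65) = 0.3800/0.5000 = 0.7600
Terminal stock prices: S_uu = 171.9, S_ud = 97.17, S_dd = 54.93
Terminal payoffs (S − K): max(51.92, 0) = 51.92, max(-22.83, 0) = 0, max(-65.07, 0) = 0
Node u (S = 149.5): continuation = 1/1.03·[0.7600·51.9250 + 0.2400·0.0000] = 38.3136; exercise value = 29.5000 ≤ continuation, so V_u = 38.3136
Node d (S = 84.5): continuation = 1/1.03·[0.7600·0.0000 + 0.2400·0.0000] = 0.0000; exercise value = 0.0000 ≤ continuation, so V_d = 0.0000
Node 0 (S = 130): continuation = 1/1.03·[0.7600·38.3136 + 0.2400·0.0000] = 28.2702; exercise value = 10.0000 ≤ continuation, so V_0 = 28.2702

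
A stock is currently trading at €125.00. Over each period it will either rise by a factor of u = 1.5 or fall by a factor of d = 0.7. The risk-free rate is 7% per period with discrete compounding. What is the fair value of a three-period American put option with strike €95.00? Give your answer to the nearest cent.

Risk-neutral probability p = (1 + 0.07 − 0.7)/(1.5 − 0.7) = 0.3700/0.8000 = 0.4625
Terminal stock prices: S_uuu = 421.9, S_uud = 196.9, S_udd = 91.87, S_ddd = 42.87
Terminal payoffs (K − S): max(-326.9, 0) = 0, max(-101.9, 0) = 0, max(3.125, 0) = 3.125, max(52.13, 0) = 52.13
Node uu (S = 281.2): continuation = 1/1.07·[0.4625·0.0000 + 0.5375·0.0000] = 0.0000; exercise value = 0.0000 ≤ continuation, so V_uu = 0.0000
Node ud (S = 131.2): continuation = 1/1.07·[0.4625·0.0000 + 0.5375·3.1250] = 1.5698; exercise value = 0.0000 ≤ continuation, so V_ud = 1.5698
Node dd (S = 61.25): continuation = 1/1.07·[0.4625·3.1250 + 0.5375·52.1250] = 27.5350; exercise value = 33.7500 > continuation, so V_dd = 33.7500 (exercise)
Node u (S = 187.5): continuation = 1/1.07·[0.4625·0.0000 + 0.5375·1.5698] = 0.7886; exercise value = 0.0000 ≤ continuation, so V_u = 0.7886
Node d (S = 87.5): continuation = 1/1.07·[0.4625·1.5698 + 0.5375·33.7500] = 17.6324; exercise value = 7.5000 ≤ continuation, so V_d = 17.6324
Node 0 (S = 125): continuation = 1/1.07·[0.4625·0.7886 + 0.5375·17.6324] = 9.1982; exercise value = 0.0000 ≤ continuation, so V_0 = 9.1982

€9.20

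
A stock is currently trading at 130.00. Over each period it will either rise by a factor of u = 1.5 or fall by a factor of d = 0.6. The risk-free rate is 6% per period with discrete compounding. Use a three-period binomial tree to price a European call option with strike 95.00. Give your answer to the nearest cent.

Risk-neutral probability p = (1 + 0.06 − 0.6)/(1.5 − 0.6) = 0.4600/0.9000 = 0.5111
Terminal stock prices: S_uuu = 438.8, S_uud = 175.5, S_udd = 70.2, S_ddd = 28.08
Terminal payoffs (S − K): max(343.8, 0) = 343.8, max(80.5, 0) = 80.5, max(-24.8, 0) = 0, max(-66.92, 0) = 0
Node uu (S = 292.5): V_uu = 1/1.06·[0.5111·343.7500 + 0.4889·80.5000] = 202.8774
Node ud (S = 117): V_ud = 1/1.06·[0.5111·80.5000 + 0.4889·0.0000] = 38.8155
Node dd (S = 46.8): V_dd = 1/1.06·[0.5111·0.0000 + 0.4889·0.0000] = 0.0000
Node u (S = 195): V_u = 1/1.06·[0.5111·202.8774 + 0.4889·38.8155] = 115.7258
Node d (S = 78): V_d = 1/1.06·[0.5111·38.8155 + 0.4889·0.0000] = 18.7161
Node 0 (S = 130): V_0 = 1/1.06·[0.5111·115.7258 + 0.4889·18.7161] = 64.4329

64.43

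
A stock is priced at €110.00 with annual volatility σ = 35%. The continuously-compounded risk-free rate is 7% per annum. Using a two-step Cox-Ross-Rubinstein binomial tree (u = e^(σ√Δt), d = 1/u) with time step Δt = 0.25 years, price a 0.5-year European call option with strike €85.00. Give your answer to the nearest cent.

€29.68

CRR parameters: u = e^(σ√Δt) = e^(0.35·√0.25) = 1.1912, d = 1/u = 0.8395
Per-period rate: rΔt = 0.07·0.25 = 0.0175, so R = e^0.0175 = 1.0177
Risk-neutral probability p = (e^0.0175 − 0.8395)/(1.1912 − 0.8395) = 0.1782/0.3518 = 0.5065
Terminal stock prices: S_uu = 156.1, S_ud = 110, S_dd = 77.52
Terminal payoffs (S − K): max(71.1, 0) = 71.1, max(25, 0) = 25, max(-7.484, 0) = 0
Node u (S = 131): V_u = e^(−0.0175)·[0.5065·71.0974 + 0.4935·25.0000] = 47.5116
Node d (S = 92.34): V_d = e^(−0.0175)·[0.5065·25.0000 + 0.4935·0.0000] = 12.4439
Node 0 (S = 110): V_0 = e^(−0.0175)·[0.5065·47.5116 + 0.4935·12.4439] = 29.6833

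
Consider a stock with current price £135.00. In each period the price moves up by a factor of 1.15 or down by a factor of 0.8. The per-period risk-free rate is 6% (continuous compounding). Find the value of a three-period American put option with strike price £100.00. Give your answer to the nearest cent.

£0.82

Risk-neutral probability p = (e^0.06 − 0.8)/(1.15 − 0.8) = 0.2618/0.3500 = 0.7481
Terminal stock prices: S_uuu = 205.3, S_uud = 142.8, S_udd = 99.36, S_ddd = 69.12
Terminal payoffs (K − S): max(-105.3, 0) = 0, max(-42.83, 0) = 0, max(0.64, 0) = 0.64, max(30.88, 0) = 30.88
Node uu (S = 178.5): continuation = e^(−0.06)·[0.7481·0.0000 + 0.2519·0.0000] = 0.0000; exercise value = 0.0000 ≤ continuation, so V_uu = 0.0000
Node ud (S = 124.2): continuation = e^(−0.06)·[0.7481·0.0000 + 0.2519·0.6400] = 0.1518; exercise value = 0.0000 ≤ continuation, so V_ud = 0.1518
Node dd (S = 86.4): continuation = e^(−0.06)·[0.7481·0.6400 + 0.2519·30.8800] = 7.7765; exercise value = 13.6000 > continuation, so V_dd = 13.6000 (exercise)
Node u (S = 155.2): continuation = e^(−0.06)·[0.7481·0.0000 + 0.2519·0.1518] = 0.0360; exercise value = 0.0000 ≤ continuation, so V_u = 0.0360
Node d (S = 108): continuation = e^(−0.06)·[0.7481·0.1518 + 0.2519·13.6000] = 3.3332; exercise value = 0.0000 ≤ continuation, so V_d = 3.3332
Node 0 (S = 135): continuation = e^(−0.06)·[0.7481·0.0360 + 0.2519·3.3332] = 0.8161; exercise value = 0.0000 ≤ continuation, so V_0 = 0.8161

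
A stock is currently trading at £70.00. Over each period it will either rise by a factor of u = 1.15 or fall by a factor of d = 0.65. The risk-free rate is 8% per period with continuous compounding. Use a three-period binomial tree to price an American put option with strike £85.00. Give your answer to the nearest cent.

Risk-neutral probability p = (e^0.08 − 0.65)/(1.15 − 0.65) = 0.4333/0.5000 = 0.8666
Terminal stock prices: S_uuu = 106.5, S_uud = 60.17, S_udd = 34.01, S_ddd = 19.22
Terminal payoffs (K − S): max(-21.46, 0) = 0, max(24.83, 0) = 24.83, max(50.99, 0) = 50.99, max(65.78, 0) = 65.78
Node uu (S = 92.57): continuation = e^(−0.08)·[0.8666·0.0000 + 0.1334·24.8263] = 3.0578; exercise value = 0.0000 ≤ continuation, so V_uu = 3.0578
Node ud (S = 52.33): continuation = e^(−0.08)·[0.8666·24.8263 + 0.1334·50.9887] = 26.1399; exercise value = 32.6750 > continuation, so V_ud = 32.6750 (exercise)
Node dd (S = 29.58): continuation = e^(−0.08)·[0.8666·50.9887 + 0.1334·65.7763] = 48.8899; exercise value = 55.4250 > continuation, so V_dd = 55.4250 (exercise)
Node u (S = 80.5): continuation = e^(−0.08)·[0.8666·3.0578 + 0.1334·32.6750] = 6.4706; exercise value = 4.5000 ≤ continuation, so V_u = 6.4706
Node d (S = 45.5): continuation = e^(−0.08)·[0.8666·32.6750 + 0.1334·55.4250] = 32.9649; exercise value = 39.5000 > continuation, so V_d = 39.5000 (exercise)
Node 0 (S = 70): continuation = e^(−0.08)·[0.8666·6.4706 + 0.1334·39.5000] = 10.0412; exercise value = 15.0000 > continuation, so V_0 = 15.0000 (exercise)

£15.00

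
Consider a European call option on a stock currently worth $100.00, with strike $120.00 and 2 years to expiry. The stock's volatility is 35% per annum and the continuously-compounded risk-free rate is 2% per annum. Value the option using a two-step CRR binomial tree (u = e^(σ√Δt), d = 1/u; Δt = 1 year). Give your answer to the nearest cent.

CRR parameters: u = e^(σ√Δt) = e^(0.35·√1) = 1.4191, d = 1/u = 0.7047
Per-period rate: rΔt = 0.02·1 = 0.02, so R = e^0.02 = 1.0202
Risk-neutral probability p = (e^0.02 − 0.7047)/(1.4191 − 0.7047) = 0.3155/0.7144 = 0.4417
Terminal stock prices: S_uu = 201.4, S_ud = 100, S_dd = 49.66
Terminal payoffs (S − K): max(81.38, 0) = 81.38, max(-20, 0) = 0, max(-70.34, 0) = 0
Node u (S = 141.9): V_u = e^(−0.02)·[0.4417·81.3753 + 0.5583·0.0000] = 35.2286
Node d (S = 70.47): V_d = e^(−0.02)·[0.4417·0.0000 + 0.5583·0.0000] = 0.0000
Node 0 (S = 100): V_0 = e^(−0.02)·[0.4417·35.2286 + 0.5583·0.0000] = 15.2510

$15.25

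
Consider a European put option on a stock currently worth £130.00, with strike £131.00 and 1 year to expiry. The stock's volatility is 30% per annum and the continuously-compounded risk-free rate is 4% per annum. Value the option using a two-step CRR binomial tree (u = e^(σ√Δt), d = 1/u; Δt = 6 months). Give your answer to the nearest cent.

CRR parameters: u = e^(σ√Δt) = e^(0.3·√0.5) = 1.2363, d = 1/u = 0.8089
Per-period rate: rΔt = 0.04·0.5 = 0.02, so R = e^0.02 = 1.0202
Risk-neutral probability p = (e^0.02 − 0.8089)/(1.2363 − 0.8089) = 0.2113/0.4275 = 0.4944
Terminal stock prices: S_uu = 198.7, S_ud = 130, S_dd = 85.05
Terminal payoffs (K − S): max(-67.7, 0) = 0, max(1, 0) = 1, max(45.95, 0) = 45.95
Node u (S = 160.7): V_u = e^(−0.02)·[0.4944·0.0000 + 0.5056·1.0000] = 0.4956
Node d (S = 105.2): V_d = e^(−0.02)·[0.4944·1.0000 + 0.5056·45.9474] = 23.2545
Node 0 (S = 130): V_0 = e^(−0.02)·[0.4944·0.4956 + 0.5056·23.2545] = 11.7643

£11.76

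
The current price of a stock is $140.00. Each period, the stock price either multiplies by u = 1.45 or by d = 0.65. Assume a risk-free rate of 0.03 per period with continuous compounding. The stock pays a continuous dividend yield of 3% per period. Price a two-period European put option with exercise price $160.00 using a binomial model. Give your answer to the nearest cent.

$43.05

Per-period risk-free factor R = e^0.03 = 1.0305; dividend-adjusted growth = e^(0.03−0.03) = 1.0000.
Risk-neutral probability p = (1.0000 − 0.65)/(1.45 − 0.65) = 0.3500/0.8000 = 0.4375
Terminal stock prices: S_uu = 294.4, S_ud = 132, S_dd = 59.15
Terminal payoffs (K − S): max(-134.4, 0) = 0, max(28.05, 0) = 28.05, max(100.8, 0) = 100.8
Node u (S = 203): V_u = e^(−0.03)·[0.4375·0.0000 + 0.5625·28.0500] = 15.3118
Node d (S = 91): V_d = e^(−0.03)·[0.4375·28.0500 + 0.5625·100.8500] = 66.9607
Node 0 (S = 140): V_0 = e^(−0.03)·[0.4375·15.3118 + 0.5625·66.9607] = 43.0532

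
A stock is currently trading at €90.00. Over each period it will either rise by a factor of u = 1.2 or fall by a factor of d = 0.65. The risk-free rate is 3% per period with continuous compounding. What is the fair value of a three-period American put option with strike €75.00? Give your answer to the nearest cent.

€6.84

Risk-neutral probability p = (e^0.03 − 0.65)/(1.2 − 0.65) = 0.3805/0.5500 = 0.6917
Terminal stock prices: S_uuu = 155.5, S_uud = 84.24, S_udd = 45.63, S_ddd = 24.72
Terminal payoffs (K − S): max(-80.52, 0) = 0, max(-9.24, 0) = 0, max(29.37, 0) = 29.37, max(50.28, 0) = 50.28
Node uu (S = 129.6): continuation = e^(−0.03)·[0.6917·0.0000 + 0.3083·0.0000] = 0.0000; exercise value = 0.0000 ≤ continuation, so V_uu = 0.0000
Node ud (S = 70.2): continuation = e^(−0.03)·[0.6917·0.0000 + 0.3083·29.3700] = 8.7861; exercise value = 4.8000 ≤ continuation, so V_ud = 8.7861
Node dd (S = 38.03): continuation = e^(−0.03)·[0.6917·29.3700 + 0.3083·50.2837] = 34.7584; exercise value = 36.9750 > continuation, so V_dd = 36.9750 (exercise)
Node u (S = 108): continuation = e^(−0.03)·[0.6917·0.0000 + 0.3083·8.7861] = 2.6284; exercise value = 0.0000 ≤ continuation, so V_u = 2.6284
Node d (S = 58.5): continuation = e^(−0.03)·[0.6917·8.7861 + 0.3083·36.9750] = 16.9593; exercise value = 16.5000 ≤ continuation, so V_d = 16.9593
Node 0 (S = 90): continuation = e^(−0.03)·[0.6917·2.6284 + 0.3083·16.9593] = 6.8379; exercise value = 0.0000 ≤ continuation, so V_0 = 6.8379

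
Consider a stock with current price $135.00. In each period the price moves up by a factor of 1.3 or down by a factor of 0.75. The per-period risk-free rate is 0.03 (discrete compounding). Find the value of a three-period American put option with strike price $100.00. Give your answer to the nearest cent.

$5.75

Risk-neutral probability p = (1 + 0.03 − 0.75)/(1.3 − 0.75) = 0.2800/0.5500 = 0.5091
Terminal stock prices: S_uuu = 296.6, S_uud = 171.1, S_udd = 98.72, S_ddd = 56.95
Terminal payoffs (K − S): max(-196.6, 0) = 0, max(-71.11, 0) = 0, max(1.281, 0) = 1.281, max(43.05, 0) = 43.05
Node uu (S = 228.2): continuation = 1/1.03·[0.5091·0.0000 + 0.4909·0.0000] = 0.0000; exercise value = 0.0000 ≤ continuation, so V_uu = 0.0000
Node ud (S = 131.6): continuation = 1/1.03·[0.5091·0.0000 + 0.4909·1.2812] = 0.6107; exercise value = 0.0000 ≤ continuation, so V_ud = 0.6107
Node dd (S = 75.94): continuation = 1/1.03·[0.5091·1.2812 + 0.4909·43.0469] = 21.1499; exercise value = 24.0625 > continuation, so V_dd = 24.0625 (exercise)
Node u (S = 175.5): continuation = 1/1.03·[0.5091·0.0000 + 0.4909·0.6107] = 0.2910; exercise value = 0.0000 ≤ continuation, so V_u = 0.2910
Node d (S = 101.2): continuation = 1/1.03·[0.5091·0.6107 + 0.4909·24.0625] = 11.7703; exercise value = 0.0000 ≤ continuation, so V_d = 11.7703
Node 0 (S = 135): continuation = 1/1.03·[0.5091·0.2910 + 0.4909·11.7703] = 5.7537; exercise value = 0.0000 ≤ continuation, so V_0 = 5.7537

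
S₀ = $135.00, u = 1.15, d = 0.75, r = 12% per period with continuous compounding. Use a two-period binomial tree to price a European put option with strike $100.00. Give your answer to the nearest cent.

Risk-neutral probability p = (e^0.12 − 0.75)/(1.15 − 0.75) = 0.3775/0.4000 = 0.9437
Terminal stock prices: S_uu = 178.5, S_ud = 116.4, S_dd = 75.94
Terminal payoffs (K − S): max(-78.54, 0) = 0, max(-16.44, 0) = 0, max(24.06, 0) = 24.06
Node u (S = 155.2): V_u = e^(−0.12)·[0.9437·0.0000 + 0.0563·0.0000] = 0.0000
Node d (S = 101.2): V_d = e^(−0.12)·[0.9437·0.0000 + 0.0563·24.0625] = 1.2006
Node 0 (S = 135): V_0 = e^(−0.12)·[0.9437·0.0000 + 0.0563·1.2006] = 0.0599

$0.06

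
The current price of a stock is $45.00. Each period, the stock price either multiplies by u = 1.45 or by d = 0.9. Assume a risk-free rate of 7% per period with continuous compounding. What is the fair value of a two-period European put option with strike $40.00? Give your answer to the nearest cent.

Risk-neutral probability p = (e^0.07 − 0.9)/(1.45 − 0.9) = 0.1725/0.5500 = 0.3137
Terminal stock prices: S_uu = 94.61, S_ud = 58.73, S_dd = 36.45
Terminal payoffs (K − S): max(-54.61, 0) = 0, max(-18.73, 0) = 0, max(3.55, 0) = 3.55
Node u (S = 65.25): V_u = e^(−0.07)·[0.3137·0.0000 + 0.6863·0.0000] = 0.0000
Node d (S = 40.5): V_d = e^(−0.07)·[0.3137·0.0000 + 0.6863·3.5500] = 2.2718
Node 0 (S = 45): V_0 = e^(−0.07)·[0.3137·0.0000 + 0.6863·2.2718] = 1.4538

$1.45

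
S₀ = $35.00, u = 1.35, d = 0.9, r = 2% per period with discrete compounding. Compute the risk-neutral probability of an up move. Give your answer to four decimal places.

Risk-neutral probability p = (1 + 0.02 − 0.9)/(1.35 − 0.9) = 0.1200/0.4500 = 0.2667

p = 0.2667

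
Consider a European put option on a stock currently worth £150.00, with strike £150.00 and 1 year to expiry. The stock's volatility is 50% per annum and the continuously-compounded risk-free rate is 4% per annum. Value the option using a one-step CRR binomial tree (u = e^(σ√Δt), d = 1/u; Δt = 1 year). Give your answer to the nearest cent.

£33.08

CRR parameters: u = e^(σ√Δt) = e^(0.5·√1) = 1.6487, d = 1/u = 0.6065
Per-period rate: rΔt = 0.04·1 = 0.04, so R = e^0.04 = 1.0408
Risk-neutral probability p = (e^0.04 − 0.6065)/(1.6487 − 0.6065) = 0.4343/1.0422 = 0.4167
Terminal stock prices: S_u = 247.3, S_d = 90.98
Terminal payoffs (K − S): max(-97.31, 0) = 0, max(59.02, 0) = 59.02
Node 0 (S = 150): V_0 = e^(−0.04)·[0.4167·0.0000 + 0.5833·59.0204] = 33.0768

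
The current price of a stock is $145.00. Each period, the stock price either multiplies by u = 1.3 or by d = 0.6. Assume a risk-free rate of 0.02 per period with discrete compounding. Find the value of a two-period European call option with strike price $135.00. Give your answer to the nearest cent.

$38.08

Risk-neutral probability p = (1 + 0.02 − 0.6)/(1.3 − 0.6) = 0.4200/0.7000 = 0.6000
Terminal stock prices: S_uu = 245.1, S_ud = 113.1, S_dd = 52.2
Terminal payoffs (S − K): max(110.1, 0) = 110.1, max(-21.9, 0) = 0, max(-82.8, 0) = 0
Node u (S = 188.5): V_u = 1/1.02·[0.6000·110.0500 + 0.4000·0.0000] = 64.7353
Node d (S = 87): V_d = 1/1.02·[0.6000·0.0000 + 0.4000·0.0000] = 0.0000
Node 0 (S = 145): V_0 = 1/1.02·[0.6000·64.7353 + 0.4000·0.0000] = 38.0796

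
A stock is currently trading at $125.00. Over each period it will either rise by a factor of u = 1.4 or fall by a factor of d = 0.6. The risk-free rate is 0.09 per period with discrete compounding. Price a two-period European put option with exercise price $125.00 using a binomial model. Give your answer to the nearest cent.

Risk-neutral probability p = (1 + 0.09 − 0.6)/(1.4 − 0.6) = 0.4900/0.8000 = 0.6125
Terminal stock prices: S_uu = 245, S_ud = 105, S_dd = 45
Terminal payoffs (K − S): max(-120, 0) = 0, max(20, 0) = 20, max(80, 0) = 80
Node u (S = 175): V_u = 1/1.09·[0.6125·0.0000 + 0.3875·20.0000] = 7.1101
Node d (S = 75): V_d = 1/1.09·[0.6125·20.0000 + 0.3875·80.0000] = 39.6789
Node 0 (S = 125): V_0 = 1/1.09·[0.6125·7.1101 + 0.3875·39.6789] = 18.1014

$18.10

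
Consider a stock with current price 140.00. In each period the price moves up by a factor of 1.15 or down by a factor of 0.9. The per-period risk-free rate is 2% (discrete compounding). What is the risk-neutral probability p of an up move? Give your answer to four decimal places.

Risk-neutral probability p = (1 + 0.02 − 0.9)/(1.15 − 0.9) = 0.1200/0.2500 = 0.4800

p = 0.4800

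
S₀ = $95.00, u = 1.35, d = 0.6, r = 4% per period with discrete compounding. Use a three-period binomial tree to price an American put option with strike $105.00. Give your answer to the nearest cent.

$25.51

Risk-neutral probability p = (1 + 0.04 − 0.6)/(1.35 − 0.6) = 0.4400/0.7500 = 0.5867
Terminal stock prices: S_uuu = 233.7, S_uud = 103.9, S_udd = 46.17, S_ddd = 20.52
Terminal payoffs (K − S): max(-128.7, 0) = 0, max(1.117, 0) = 1.117, max(58.83, 0) = 58.83, max(84.48, 0) = 84.48
Node uu (S = 173.1): continuation = 1/1.04·[0.5867·0.0000 + 0.4133·1.1175] = 0.4441; exercise value = 0.0000 ≤ continuation, so V_uu = 0.4441
Node ud (S = 76.95): continuation = 1/1.04·[0.5867·1.1175 + 0.4133·58.8300] = 24.0115; exercise value = 28.0500 > continuation, so V_ud = 28.0500 (exercise)
Node dd (S = 34.2): continuation = 1/1.04·[0.5867·58.8300 + 0.4133·84.4800] = 66.7615; exercise value = 70.8000 > continuation, so V_dd = 70.8000 (exercise)
Node u (S = 128.2): continuation = 1/1.04·[0.5867·0.4441 + 0.4133·28.0500] = 11.3986; exercise value = 0.0000 ≤ continuation, so V_u = 11.3986
Node d (S = 57): continuation = 1/1.04·[0.5867·28.0500 + 0.4133·70.8000] = 43.9615; exercise value = 48.0000 > continuation, so V_d = 48.0000 (exercise)
Node 0 (S = 95): continuation = 1/1.04·[0.5867·11.3986 + 0.4133·48.0000] = 25.5069; exercise value = 10.0000 ≤ continuation, so V_0 = 25.5069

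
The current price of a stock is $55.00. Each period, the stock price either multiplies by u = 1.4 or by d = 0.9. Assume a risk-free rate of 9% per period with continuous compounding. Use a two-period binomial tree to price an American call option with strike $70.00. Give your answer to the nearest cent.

$4.76

Risk-neutral probability p = (e^0.09 − 0.9)/(1.4 − 0.9) = 0.1942/0.5000 = 0.3883
Terminal stock prices: S_uu = 107.8, S_ud = 69.3, S_dd = 44.55
Terminal payoffs (S − K): max(37.8, 0) = 37.8, max(-0.7, 0) = 0, max(-25.45, 0) = 0
Node u (S = 77): continuation = e^(−0.09)·[0.3883·37.8000 + 0.6117·0.0000] = 13.4161; exercise value = 7.0000 ≤ continuation, so V_u = 13.4161
Node d (S = 49.5): continuation = e^(−0.09)·[0.3883·0.0000 + 0.6117·0.0000] = 0.0000; exercise value = 0.0000 ≤ continuation, so V_d = 0.0000
Node 0 (S = 55): continuation = e^(−0.09)·[0.3883·13.4161 + 0.6117·0.0000] = 4.7617; exercise value = 0.0000 ≤ continuation, so V_0 = 4.7617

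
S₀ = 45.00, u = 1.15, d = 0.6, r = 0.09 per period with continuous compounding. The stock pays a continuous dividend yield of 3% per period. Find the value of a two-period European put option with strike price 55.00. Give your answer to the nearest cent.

6.22

Per-period risk-free factor R = e^0.09 = 1.0942; dividend-adjusted growth = e^(0.09−0.03) = 1.0618.
Risk-neutral probability p = (1.0618 − 0.6)/(1.15 − 0.6) = 0.4618/0.5500 = 0.8397
Terminal stock prices: S_uu = 59.51, S_ud = 31.05, S_dd = 16.2
Terminal payoffs (K − S): max(-4.512, 0) = 0, max(23.95, 0) = 23.95, max(38.8, 0) = 38.8
Node u (S = 51.75): V_u = e^(−0.09)·[0.8397·0.0000 + 0.1603·23.9500] = 3.5087
Node d (S = 27): V_d = e^(−0.09)·[0.8397·23.9500 + 0.1603·38.8000] = 24.0642
Node 0 (S = 45): V_0 = e^(−0.09)·[0.8397·3.5087 + 0.1603·24.0642] = 6.2181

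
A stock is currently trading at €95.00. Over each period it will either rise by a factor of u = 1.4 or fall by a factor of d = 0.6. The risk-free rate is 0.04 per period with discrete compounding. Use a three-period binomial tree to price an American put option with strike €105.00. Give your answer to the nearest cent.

€26.54

Risk-neutral probability p = (1 + 0.04 − 0.6)/(1.4 − 0.6) = 0.4400/0.8000 = 0.5500
Terminal stock prices: S_uuu = 260.7, S_uud = 111.7, S_udd = 47.88, S_ddd = 20.52
Terminal payoffs (K − S): max(-155.7, 0) = 0, max(-6.72, 0) = 0, max(57.12, 0) = 57.12, max(84.48, 0) = 84.48
Node uu (S = 186.2): continuation = 1/1.04·[0.5500·0.0000 + 0.4500·0.0000] = 0.0000; exercise value = 0.0000 ≤ continuation, so V_uu = 0.0000
Node ud (S = 79.8): continuation = 1/1.04·[0.5500·0.0000 + 0.4500·57.1200] = 24.7154; exercise value = 25.2000 > continuation, so V_ud = 25.2000 (exercise)
Node dd (S = 34.2): continuation = 1/1.04·[0.5500·57.1200 + 0.4500·84.4800] = 66.7615; exercise value = 70.8000 > continuation, so V_dd = 70.8000 (exercise)
Node u (S = 133): continuation = 1/1.04·[0.5500·0.0000 + 0.4500·25.2000] = 10.9038; exercise value = 0.0000 ≤ continuation, so V_u = 10.9038
Node d (S = 57): continuation = 1/1.04·[0.5500·25.2000 + 0.4500·70.8000] = 43.9615; exercise value = 48.0000 > continuation, so V_d = 48.0000 (exercise)
Node 0 (S = 95): continuation = 1/1.04·[0.5500·10.9038 + 0.4500·48.0000] = 26.5357; exercise value = 10.0000 ≤ continuation, so V_0 = 26.5357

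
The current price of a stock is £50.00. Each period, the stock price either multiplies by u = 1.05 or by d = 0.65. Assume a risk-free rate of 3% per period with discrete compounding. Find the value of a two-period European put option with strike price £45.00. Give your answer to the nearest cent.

Risk-neutral probability p = (1 + 0.03 − 0.65)/(1.05 − 0.65) = 0.3800/0.4000 = 0.9500
Terminal stock prices: S_uu = 55.12, S_ud = 34.12, S_dd = 21.13
Terminal payoffs (K − S): max(-10.12, 0) = 0, max(10.88, 0) = 10.88, max(23.87, 0) = 23.87
Node u (S = 52.5): V_u = 1/1.03·[0.9500·0.0000 + 0.0500·10.8750] = 0.5279
Node d (S = 32.5): V_d = 1/1.03·[0.9500·10.8750 + 0.0500·23.8750] = 11.1893
Node 0 (S = 50): V_0 = 1/1.03·[0.9500·0.5279 + 0.0500·11.1893] = 1.0301

£1.03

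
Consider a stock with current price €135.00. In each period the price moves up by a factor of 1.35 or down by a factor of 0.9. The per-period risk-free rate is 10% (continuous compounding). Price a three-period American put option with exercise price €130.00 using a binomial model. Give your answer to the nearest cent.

€5.00

Risk-neutral probability p = (e^0.1 − 0.9)/(1.35 − 0.9) = 0.2052/0.4500 = 0.4559
Terminal stock prices: S_uuu = 332.2, S_uud = 221.4, S_udd = 147.6, S_ddd = 98.42
Terminal payoffs (K − S): max(-202.2, 0) = 0, max(-91.43, 0) = 0, max(-17.62, 0) = 0, max(31.58, 0) = 31.58
Node uu (S = 246): continuation = e^(−0.1)·[0.4559·0.0000 + 0.5441·0.0000] = 0.0000; exercise value = 0.0000 ≤ continuation, so V_uu = 0.0000
Node ud (S = 164): continuation = e^(−0.1)·[0.4559·0.0000 + 0.5441·0.0000] = 0.0000; exercise value = 0.0000 ≤ continuation, so V_ud = 0.0000
Node dd (S = 109.4): continuation = e^(−0.1)·[0.4559·0.0000 + 0.5441·31.5850] = 15.5490; exercise value = 20.6500 > continuation, so V_dd = 20.6500 (exercise)
Node u (S = 182.2): continuation = e^(−0.1)·[0.4559·0.0000 + 0.5441·0.0000] = 0.0000; exercise value = 0.0000 ≤ continuation, so V_u = 0.0000
Node d (S = 121.5): continuation = e^(−0.1)·[0.4559·0.0000 + 0.5441·20.6500] = 10.1658; exercise value = 8.5000 ≤ continuation, so V_d = 10.1658
Node 0 (S = 135): continuation = e^(−0.1)·[0.4559·0.0000 + 0.5441·10.1658] = 5.0045; exercise value = 0.0000 ≤ continuation, so V_0 = 5.0045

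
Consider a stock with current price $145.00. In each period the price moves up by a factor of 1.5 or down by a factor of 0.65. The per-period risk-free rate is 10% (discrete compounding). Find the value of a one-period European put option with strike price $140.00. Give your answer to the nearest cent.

$19.57

Risk-neutral probability p = (1 + 0.1 − 0.65)/(1.5 − 0.65) = 0.4500/0.8500 = 0.5294
Terminal stock prices: S_u = 217.5, S_d = 94.25
Terminal payoffs (K − S): max(-77.5, 0) = 0, max(45.75, 0) = 45.75
Node 0 (S = 145): V_0 = 1/1.1·[0.5294·0.0000 + 0.4706·45.7500] = 19.5722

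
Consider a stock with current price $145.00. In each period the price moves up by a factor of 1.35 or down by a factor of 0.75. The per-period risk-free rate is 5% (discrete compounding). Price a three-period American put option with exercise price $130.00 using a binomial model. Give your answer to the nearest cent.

$15.28

Risk-neutral probability p = (1 + 0.05 − 0.75)/(1.35 − 0.75) = 0.3000/0.6000 = 0.5000
Terminal stock prices: S_uuu = 356.8, S_uud = 198.2, S_udd = 110.1, S_ddd = 61.17
Terminal payoffs (K − S): max(-226.8, 0) = 0, max(-68.2, 0) = 0, max(19.89, 0) = 19.89, max(68.83, 0) = 68.83
Node uu (S = 264.3): continuation = 1/1.05·[0.5000·0.0000 + 0.5000·0.0000] = 0.0000; exercise value = 0.0000 ≤ continuation, so V_uu = 0.0000
Node ud (S = 146.8): continuation = 1/1.05·[0.5000·0.0000 + 0.5000·19.8906] = 9.4717; exercise value = 0.0000 ≤ continuation, so V_ud = 9.4717
Node dd (S = 81.56): continuation = 1/1.05·[0.5000·19.8906 + 0.5000·68.8281] = 42.2470; exercise value = 48.4375 > continuation, so V_dd = 48.4375 (exercise)
Node u (S = 195.8): continuation = 1/1.05·[0.5000·0.0000 + 0.5000·9.4717] = 4.5103; exercise value = 0.0000 ≤ continuation, so V_u = 4.5103
Node d (S = 108.8): continuation = 1/1.05·[0.5000·9.4717 + 0.5000·48.4375] = 27.5758; exercise value = 21.2500 ≤ continuation, so V_d = 27.5758
Node 0 (S = 145): continuation = 1/1.05·[0.5000·4.5103 + 0.5000·27.5758] = 15.2791; exercise value = 0.0000 ≤ continuation, so V_0 = 15.2791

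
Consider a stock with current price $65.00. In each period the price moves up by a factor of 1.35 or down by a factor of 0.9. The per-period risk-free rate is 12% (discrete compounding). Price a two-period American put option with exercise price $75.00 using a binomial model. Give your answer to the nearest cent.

$10.00

Risk-neutral probability p = (1 + 0.12 − 0.9)/(1.35 − 0.9) = 0.2200/0.4500 = 0.4889
Terminal stock prices: S_uu = 118.5, S_ud = 78.98, S_dd = 52.65
Terminal payoffs (K − S): max(-43.46, 0) = 0, max(-3.975, 0) = 0, max(22.35, 0) = 22.35
Node u (S = 87.75): continuation = 1/1.12·[0.4889·0.0000 + 0.5111·0.0000] = 0.0000; exercise value = 0.0000 ≤ continuation, so V_u = 0.0000
Node d (S = 58.5): continuation = 1/1.12·[0.4889·0.0000 + 0.5111·22.3500] = 10.1994; exercise value = 16.5000 > continuation, so V_d = 16.5000 (exercise)
Node 0 (S = 65): continuation = 1/1.12·[0.4889·0.0000 + 0.5111·16.5000] = 7.5298; exercise value = 10.0000 > continuation, so V_0 = 10.0000 (exercise)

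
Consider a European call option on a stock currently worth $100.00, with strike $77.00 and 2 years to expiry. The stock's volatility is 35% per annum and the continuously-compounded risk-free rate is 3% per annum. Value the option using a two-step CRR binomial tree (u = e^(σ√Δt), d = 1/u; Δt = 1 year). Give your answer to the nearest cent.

CRR parameters: u = e^(σ√Δt) = e^(0.35·√1) = 1.4191, d = 1/u = 0.7047
Per-period rate: rΔt = 0.03·1 = 0.03, so R = e^0.03 = 1.0305
Risk-neutral probability p = (e^0.03 − 0.7047)/(1.4191 − 0.7047) = 0.3258/0.7144 = 0.4560
Terminal stock prices: S_uu = 201.4, S_ud = 100, S_dd = 49.66
Terminal payoffs (S − K): max(124.4, 0) = 124.4, max(23, 0) = 23, max(-27.34, 0) = 0
Node u (S = 141.9): V_u = e^(−0.03)·[0.4560·124.3753 + 0.5440·23.0000] = 67.1824
Node d (S = 70.47): V_d = e^(−0.03)·[0.4560·23.0000 + 0.5440·0.0000] = 10.1783
Node 0 (S = 100): V_0 = e^(−0.03)·[0.4560·67.1824 + 0.5440·10.1783] = 35.1039

$35.10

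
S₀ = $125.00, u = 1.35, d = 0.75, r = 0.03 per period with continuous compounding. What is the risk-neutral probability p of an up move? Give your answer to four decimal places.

p = 0.4674

Risk-neutral probability p = (e^0.03 − 0.75)/(1.35 − 0.75) = 0.2805/0.6000 = 0.4674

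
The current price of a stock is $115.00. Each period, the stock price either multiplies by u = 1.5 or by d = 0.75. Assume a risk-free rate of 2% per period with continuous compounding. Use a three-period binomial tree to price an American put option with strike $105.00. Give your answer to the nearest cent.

$18.06

Risk-neutral probability p = (e^0.02 − 0.75)/(1.5 − 0.75) = 0.2702/0.7500 = 0.3603
Terminal stock prices: S_uuu = 388.1, S_uud = 194.1, S_udd = 97.03, S_ddd = 48.52
Terminal payoffs (K − S): max(-283.1, 0) = 0, max(-89.06, 0) = 0, max(7.969, 0) = 7.969, max(56.48, 0) = 56.48
Node uu (S = 258.8): continuation = e^(−0.02)·[0.3603·0.0000 + 0.6397·0.0000] = 0.0000; exercise value = 0.0000 ≤ continuation, so V_uu = 0.0000
Node ud (S = 129.4): continuation = e^(−0.02)·[0.3603·0.0000 + 0.6397·7.9688] = 4.9969; exercise value = 0.0000 ≤ continuation, so V_ud = 4.9969
Node dd (S = 64.69): continuation = e^(−0.02)·[0.3603·7.9688 + 0.6397·56.4844] = 38.2334; exercise value = 40.3125 > continuation, so V_dd = 40.3125 (exercise)
Node u (S = 172.5): continuation = e^(−0.02)·[0.3603·0.0000 + 0.6397·4.9969] = 3.1334; exercise value = 0.0000 ≤ continuation, so V_u = 3.1334
Node d (S = 86.25): continuation = e^(−0.02)·[0.3603·4.9969 + 0.6397·40.3125] = 27.0431; exercise value = 18.7500 ≤ continuation, so V_d = 27.0431
Node 0 (S = 115): continuation = e^(−0.02)·[0.3603·3.1334 + 0.6397·27.0431] = 18.0643; exercise value = 0.0000 ≤ continuation, so V_0 = 18.0643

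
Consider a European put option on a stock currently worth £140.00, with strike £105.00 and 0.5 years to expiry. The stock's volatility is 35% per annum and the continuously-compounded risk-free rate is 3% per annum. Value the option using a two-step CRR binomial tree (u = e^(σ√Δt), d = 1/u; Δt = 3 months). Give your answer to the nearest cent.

CRR parameters: u = e^(σ√Δt) = e^(0.35·√0.25) = 1.1912, d = 1/u = 0.8395
Per-period rate: rΔt = 0.03·0.25 = 0.0075, so R = e^0.0075 = 1.0075
Risk-neutral probability p = (e^0.0075 − 0.8395)/(1.1912 − 0.8395) = 0.1681/0.3518 = 0.4778
Terminal stock prices: S_uu = 198.7, S_ud = 140, S_dd = 98.66
Terminal payoffs (K − S): max(-93.67, 0) = 0, max(-35, 0) = 0, max(6.344, 0) = 6.344
Node u (S = 166.8): V_u = e^(−0.0075)·[0.4778·0.0000 + 0.5222·0.0000] = 0.0000
Node d (S = 117.5): V_d = e^(−0.0075)·[0.4778·0.0000 + 0.5222·6.3437] = 3.2882
Node 0 (S = 140): V_0 = e^(−0.0075)·[0.4778·0.0000 + 0.5222·3.2882] = 1.7044

£1.70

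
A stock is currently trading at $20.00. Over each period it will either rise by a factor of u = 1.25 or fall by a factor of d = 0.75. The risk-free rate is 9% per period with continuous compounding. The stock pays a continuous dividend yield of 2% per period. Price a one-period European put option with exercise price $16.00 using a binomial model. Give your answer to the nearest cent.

Per-period risk-free factor R = e^0.09 = 1.0942; dividend-adjusted growth = e^(0.09−0.02) = 1.0725.
Risk-neutral probability p = (1.0725 − 0.75)/(1.25 − 0.75) = 0.3225/0.5000 = 0.6450
Terminal stock prices: S_u = 25, S_d = 15
Terminal payoffs (K − S): max(-9, 0) = 0, max(1, 0) = 1
Node 0 (S = 20): V_0 = e^(−0.09)·[0.6450·0.0000 + 0.3550·1.0000] = 0.3244

$0.32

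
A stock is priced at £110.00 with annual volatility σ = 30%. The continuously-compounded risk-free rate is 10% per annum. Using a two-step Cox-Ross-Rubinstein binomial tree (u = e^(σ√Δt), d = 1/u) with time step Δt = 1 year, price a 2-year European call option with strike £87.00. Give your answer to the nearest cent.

CRR parameters: u = e^(σ√Δt) = e^(0.3·√1) = 1.3499, d = 1/u = 0.7408
Per-period rate: rΔt = 0.1·1 = 0.1, so R = e^0.1 = 1.1052
Risk-neutral probability p = (e^0.1 − 0.7408)/(1.3499 − 0.7408) = 0.3644/0.6090 = 0.5982
Terminal stock prices: S_uu = 200.4, S_ud = 110, S_dd = 60.37
Terminal payoffs (S − K): max(113.4, 0) = 113.4, max(23, 0) = 23, max(-26.63, 0) = 0
Node u (S = 148.5): V_u = e^(−0.1)·[0.5982·113.4331 + 0.4018·23.0000] = 69.7636
Node d (S = 81.49): V_d = e^(−0.1)·[0.5982·23.0000 + 0.4018·0.0000] = 12.4501
Node 0 (S = 110): V_0 = e^(−0.1)·[0.5982·69.7636 + 0.4018·12.4501] = 42.2897

£42.29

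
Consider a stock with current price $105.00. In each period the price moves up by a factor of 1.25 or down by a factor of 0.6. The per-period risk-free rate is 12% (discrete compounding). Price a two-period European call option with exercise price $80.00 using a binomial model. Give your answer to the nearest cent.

Risk-neutral probability p = (1 + 0.12 − 0.6)/(1.25 − 0.6) = 0.5200/0.6500 = 0.8000
Terminal stock prices: S_uu = 164.1, S_ud = 78.75, S_dd = 37.8
Terminal payoffs (S − K): max(84.06, 0) = 84.06, max(-1.25, 0) = 0, max(-42.2, 0) = 0
Node u (S = 131.2): V_u = 1/1.12·[0.8000·84.0625 + 0.2000·0.0000] = 60.0446
Node d (S = 63): V_d = 1/1.12·[0.8000·0.0000 + 0.2000·0.0000] = 0.0000
Node 0 (S = 105): V_0 = 1/1.12·[0.8000·60.0446 + 0.2000·0.0000] = 42.8890

$42.89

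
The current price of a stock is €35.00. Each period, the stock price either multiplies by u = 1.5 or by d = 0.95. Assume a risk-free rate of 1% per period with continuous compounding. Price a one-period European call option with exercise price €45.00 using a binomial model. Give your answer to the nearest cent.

€0.81

Risk-neutral probability p = (e^0.01 − 0.95)/(1.5 − 0.95) = 0.0601/0.5500 = 0.1092
Terminal stock prices: S_u = 52.5, S_d = 33.25
Terminal payoffs (S − K): max(7.5, 0) = 7.5, max(-11.75, 0) = 0
Node 0 (S = 35): V_0 = e^(−0.01)·[0.1092·7.5000 + 0.8908·0.0000] = 0.8107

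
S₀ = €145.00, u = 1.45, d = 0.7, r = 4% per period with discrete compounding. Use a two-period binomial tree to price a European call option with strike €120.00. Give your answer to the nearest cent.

€47.58

Risk-neutral probability p = (1 + 0.04 − 0.7)/(1.45 − 0.7) = 0.3400/0.7500 = 0.4533
Terminal stock prices: S_uu = 304.9, S_ud = 147.2, S_dd = 71.05
Terminal payoffs (S − K): max(184.9, 0) = 184.9, max(27.17, 0) = 27.17, max(-48.95, 0) = 0
Node u (S = 210.2): V_u = 1/1.04·[0.4533·184.8625 + 0.5467·27.1750] = 94.8654
Node d (S = 101.5): V_d = 1/1.04·[0.4533·27.1750 + 0.5467·0.0000] = 11.8455
Node 0 (S = 145): V_0 = 1/1.04·[0.4533·94.8654 + 0.5467·11.8455] = 47.5781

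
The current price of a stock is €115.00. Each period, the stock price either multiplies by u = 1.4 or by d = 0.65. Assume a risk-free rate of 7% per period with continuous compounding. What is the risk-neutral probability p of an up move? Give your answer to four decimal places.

p = 0.5633

Risk-neutral probability p = (e^0.07 − 0.65)/(1.4 − 0.65) = 0.4225/0.7500 = 0.5633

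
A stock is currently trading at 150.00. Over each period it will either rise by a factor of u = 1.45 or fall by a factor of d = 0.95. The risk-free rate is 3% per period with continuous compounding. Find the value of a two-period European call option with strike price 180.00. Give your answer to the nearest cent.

Risk-neutral probability p = (e^0.03 − 0.95)/(1.45 − 0.95) = 0.0805/0.5000 = 0.1609
Terminal stock prices: S_uu = 315.4, S_ud = 206.6, S_dd = 135.4
Terminal payoffs (S − K): max(135.4, 0) = 135.4, max(26.62, 0) = 26.62, max(-44.62, 0) = 0
Node u (S = 217.5): V_u = e^(−0.03)·[0.1609·135.3750 + 0.8391·26.6250] = 42.8198
Node d (S = 142.5): V_d = e^(−0.03)·[0.1609·26.6250 + 0.8391·0.0000] = 4.1576
Node 0 (S = 150): V_0 = e^(−0.03)·[0.1609·42.8198 + 0.8391·4.1576] = 10.0720

10.07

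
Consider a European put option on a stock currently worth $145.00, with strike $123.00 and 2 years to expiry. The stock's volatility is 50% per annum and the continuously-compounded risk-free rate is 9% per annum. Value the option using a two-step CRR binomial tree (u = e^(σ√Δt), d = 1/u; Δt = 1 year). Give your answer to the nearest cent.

$16.47

CRR parameters: u = e^(σ√Δt) = e^(0.5·√1) = 1.6487, d = 1/u = 0.6065
Per-period rate: rΔt = 0.09·1 = 0.09, so R = e^0.09 = 1.0942
Risk-neutral probability p = (e^0.09 − 0.6065)/(1.6487 − 0.6065) = 0.4876/1.0422 = 0.4679
Terminal stock prices: S_uu = 394.2, S_ud = 145, S_dd = 53.34
Terminal payoffs (K − S): max(-271.2, 0) = 0, max(-22, 0) = 0, max(69.66, 0) = 69.66
Node u (S = 239.1): V_u = e^(−0.09)·[0.4679·0.0000 + 0.5321·0.0000] = 0.0000
Node d (S = 87.95): V_d = e^(−0.09)·[0.4679·0.0000 + 0.5321·69.6575] = 33.8745
Node 0 (S = 145): V_0 = e^(−0.09)·[0.4679·0.0000 + 0.5321·33.8745] = 16.4732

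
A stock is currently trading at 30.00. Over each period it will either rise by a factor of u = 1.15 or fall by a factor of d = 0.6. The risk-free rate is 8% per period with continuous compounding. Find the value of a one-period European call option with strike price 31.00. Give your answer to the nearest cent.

Risk-neutral probability p = (e^0.08 − 0.6)/(1.15 − 0.6) = 0.4833/0.5500 = 0.8787
Terminal stock prices: S_u = 34.5, S_d = 18
Terminal payoffs (S − K): max(3.5, 0) = 3.5, max(-13, 0) = 0
Node 0 (S = 30): V_0 = e^(−0.08)·[0.8787·3.5000 + 0.1213·0.0000] = 2.8390

2.84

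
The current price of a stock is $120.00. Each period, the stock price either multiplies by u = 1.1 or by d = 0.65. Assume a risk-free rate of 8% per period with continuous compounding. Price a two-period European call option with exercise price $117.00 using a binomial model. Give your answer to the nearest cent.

Risk-neutral probability p = (e^0.08 − 0.65)/(1.1 − 0.65) = 0.4333/0.4500 = 0.9629
Terminal stock prices: S_uu = 145.2, S_ud = 85.8, S_dd = 50.7
Terminal payoffs (S − K): max(28.2, 0) = 28.2, max(-31.2, 0) = 0, max(-66.3, 0) = 0
Node u (S = 132): V_u = e^(−0.08)·[0.9629·28.2000 + 0.0371·0.0000] = 25.0651
Node d (S = 78): V_d = e^(−0.08)·[0.9629·0.0000 + 0.0371·0.0000] = 0.0000
Node 0 (S = 120): V_0 = e^(−0.08)·[0.9629·25.0651 + 0.0371·0.0000] = 22.2786

$22.28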